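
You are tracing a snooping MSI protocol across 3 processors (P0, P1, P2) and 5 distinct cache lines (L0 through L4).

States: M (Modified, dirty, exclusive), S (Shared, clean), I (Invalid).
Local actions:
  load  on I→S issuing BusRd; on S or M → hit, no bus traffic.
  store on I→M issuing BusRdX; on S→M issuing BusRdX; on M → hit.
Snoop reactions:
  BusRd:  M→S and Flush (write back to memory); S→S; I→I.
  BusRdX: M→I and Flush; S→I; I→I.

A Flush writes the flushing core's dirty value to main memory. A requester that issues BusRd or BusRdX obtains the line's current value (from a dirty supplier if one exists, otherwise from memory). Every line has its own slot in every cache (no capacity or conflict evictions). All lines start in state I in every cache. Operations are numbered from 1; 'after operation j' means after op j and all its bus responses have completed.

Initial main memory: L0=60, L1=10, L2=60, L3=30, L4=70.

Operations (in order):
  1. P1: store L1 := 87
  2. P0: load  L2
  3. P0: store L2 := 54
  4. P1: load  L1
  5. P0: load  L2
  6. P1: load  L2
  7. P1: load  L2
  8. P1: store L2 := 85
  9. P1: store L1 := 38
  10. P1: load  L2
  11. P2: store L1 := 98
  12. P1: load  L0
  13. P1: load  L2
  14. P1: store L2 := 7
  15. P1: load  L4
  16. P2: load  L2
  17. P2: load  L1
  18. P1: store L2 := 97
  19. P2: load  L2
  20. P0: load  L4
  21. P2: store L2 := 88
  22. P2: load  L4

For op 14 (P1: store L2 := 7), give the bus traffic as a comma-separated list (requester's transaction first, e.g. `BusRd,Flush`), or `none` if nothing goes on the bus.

bus = none

  op1 P1: store L1 := 87 → I/M/I on L1; bus BusRdX; mem=10
  op2 P0: load  L2 → S/I/I on L2; bus BusRd; mem=60
  op3 P0: store L2 := 54 → M/I/I on L2; bus BusRdX; mem=60
  op4 P1: load  L1 → I/M/I on L1; bus (none); mem=10
  op5 P0: load  L2 → M/I/I on L2; bus (none); mem=60
  op6 P1: load  L2 → S/S/I on L2; bus BusRd Flush; mem=54
  op7 P1: load  L2 → S/S/I on L2; bus (none); mem=54
  op8 P1: store L2 := 85 → I/M/I on L2; bus BusRdX; mem=54
  op9 P1: store L1 := 38 → I/M/I on L1; bus (none); mem=10
  op10 P1: load  L2 → I/M/I on L2; bus (none); mem=54
  op11 P2: store L1 := 98 → I/I/M on L1; bus BusRdX Flush; mem=38
  op12 P1: load  L0 → I/S/I on L0; bus BusRd; mem=60
  op13 P1: load  L2 → I/M/I on L2; bus (none); mem=54
  op14 P1: store L2 := 7 → I/M/I on L2; bus (none); mem=54
  op15 P1: load  L4 → I/S/I on L4; bus BusRd; mem=70
  op16 P2: load  L2 → I/S/S on L2; bus BusRd Flush; mem=7
  op17 P2: load  L1 → I/I/M on L1; bus (none); mem=38
  op18 P1: store L2 := 97 → I/M/I on L2; bus BusRdX; mem=7
  op19 P2: load  L2 → I/S/S on L2; bus BusRd Flush; mem=97
  op20 P0: load  L4 → S/S/I on L4; bus BusRd; mem=70
  op21 P2: store L2 := 88 → I/I/M on L2; bus BusRdX; mem=97
  op22 P2: load  L4 → S/S/S on L4; bus BusRd; mem=70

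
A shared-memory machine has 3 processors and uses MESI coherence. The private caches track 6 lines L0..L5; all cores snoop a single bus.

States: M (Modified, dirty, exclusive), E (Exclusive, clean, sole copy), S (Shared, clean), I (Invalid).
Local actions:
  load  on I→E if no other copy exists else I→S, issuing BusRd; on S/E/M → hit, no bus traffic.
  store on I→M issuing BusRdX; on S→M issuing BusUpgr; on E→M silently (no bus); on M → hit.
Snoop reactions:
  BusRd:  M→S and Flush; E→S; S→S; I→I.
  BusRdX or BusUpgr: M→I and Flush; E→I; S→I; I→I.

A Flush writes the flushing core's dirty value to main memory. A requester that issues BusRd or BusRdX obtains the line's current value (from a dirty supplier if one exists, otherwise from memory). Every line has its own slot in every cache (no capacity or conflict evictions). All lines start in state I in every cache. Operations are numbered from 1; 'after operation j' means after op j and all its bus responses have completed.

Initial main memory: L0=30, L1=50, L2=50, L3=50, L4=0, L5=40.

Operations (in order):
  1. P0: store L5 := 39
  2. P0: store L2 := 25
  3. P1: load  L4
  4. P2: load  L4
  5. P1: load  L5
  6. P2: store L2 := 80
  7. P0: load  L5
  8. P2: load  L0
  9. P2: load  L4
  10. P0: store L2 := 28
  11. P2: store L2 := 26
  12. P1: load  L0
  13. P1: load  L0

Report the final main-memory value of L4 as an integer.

step 1: P0: store L5 := 39  ⟶  MII  (L5)  txn=BusRdX  M[L5]=40
step 2: P0: store L2 := 25  ⟶  MII  (L2)  txn=BusRdX  M[L2]=50
step 3: P1: load  L4  ⟶  IEI  (L4)  txn=BusRd  M[L4]=0
step 4: P2: load  L4  ⟶  ISS  (L4)  txn=BusRd  M[L4]=0
step 5: P1: load  L5  ⟶  SSI  (L5)  txn=BusRd+Flush  M[L5]=39
step 6: P2: store L2 := 80  ⟶  IIM  (L2)  txn=BusRdX+Flush  M[L2]=25
step 7: P0: load  L5  ⟶  SSI  (L5)  txn=∅  M[L5]=39
step 8: P2: load  L0  ⟶  IIE  (L0)  txn=BusRd  M[L0]=30
step 9: P2: load  L4  ⟶  ISS  (L4)  txn=∅  M[L4]=0
step 10: P0: store L2 := 28  ⟶  MII  (L2)  txn=BusRdX+Flush  M[L2]=80
step 11: P2: store L2 := 26  ⟶  IIM  (L2)  txn=BusRdX+Flush  M[L2]=28
step 12: P1: load  L0  ⟶  ISS  (L0)  txn=BusRd  M[L0]=30
step 13: P1: load  L0  ⟶  ISS  (L0)  txn=∅  M[L0]=30

memory[L4] = 0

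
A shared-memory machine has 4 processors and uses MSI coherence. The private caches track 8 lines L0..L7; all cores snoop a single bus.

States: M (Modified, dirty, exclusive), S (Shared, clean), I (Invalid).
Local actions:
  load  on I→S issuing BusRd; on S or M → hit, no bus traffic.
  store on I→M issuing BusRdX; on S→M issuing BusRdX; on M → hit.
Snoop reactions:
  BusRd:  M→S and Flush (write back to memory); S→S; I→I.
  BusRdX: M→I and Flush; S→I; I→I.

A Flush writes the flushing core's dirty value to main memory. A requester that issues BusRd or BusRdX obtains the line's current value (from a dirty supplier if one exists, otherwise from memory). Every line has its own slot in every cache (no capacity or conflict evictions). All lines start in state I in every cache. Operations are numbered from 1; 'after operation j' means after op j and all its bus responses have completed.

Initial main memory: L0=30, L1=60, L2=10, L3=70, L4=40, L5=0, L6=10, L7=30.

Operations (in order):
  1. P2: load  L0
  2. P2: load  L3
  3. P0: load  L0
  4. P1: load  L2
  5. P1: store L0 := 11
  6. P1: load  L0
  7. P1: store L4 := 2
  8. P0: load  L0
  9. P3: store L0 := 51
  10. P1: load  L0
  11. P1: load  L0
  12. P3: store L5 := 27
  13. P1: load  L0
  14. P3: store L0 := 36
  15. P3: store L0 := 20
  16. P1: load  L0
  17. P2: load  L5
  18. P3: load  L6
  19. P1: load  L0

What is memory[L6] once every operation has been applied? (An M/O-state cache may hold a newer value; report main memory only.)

  op1 P2: load  L0 → I/I/S/I on L0; bus BusRd; mem=30
  op2 P2: load  L3 → I/I/S/I on L3; bus BusRd; mem=70
  op3 P0: load  L0 → S/I/S/I on L0; bus BusRd; mem=30
  op4 P1: load  L2 → I/S/I/I on L2; bus BusRd; mem=10
  op5 P1: store L0 := 11 → I/M/I/I on L0; bus BusRdX; mem=30
  op6 P1: load  L0 → I/M/I/I on L0; bus (none); mem=30
  op7 P1: store L4 := 2 → I/M/I/I on L4; bus BusRdX; mem=40
  op8 P0: load  L0 → S/S/I/I on L0; bus BusRd Flush; mem=11
  op9 P3: store L0 := 51 → I/I/I/M on L0; bus BusRdX; mem=11
  op10 P1: load  L0 → I/S/I/S on L0; bus BusRd Flush; mem=51
  op11 P1: load  L0 → I/S/I/S on L0; bus (none); mem=51
  op12 P3: store L5 := 27 → I/I/I/M on L5; bus BusRdX; mem=0
  op13 P1: load  L0 → I/S/I/S on L0; bus (none); mem=51
  op14 P3: store L0 := 36 → I/I/I/M on L0; bus BusRdX; mem=51
  op15 P3: store L0 := 20 → I/I/I/M on L0; bus (none); mem=51
  op16 P1: load  L0 → I/S/I/S on L0; bus BusRd Flush; mem=20
  op17 P2: load  L5 → I/I/S/S on L5; bus BusRd Flush; mem=27
  op18 P3: load  L6 → I/I/I/S on L6; bus BusRd; mem=10
  op19 P1: load  L0 → I/S/I/S on L0; bus (none); mem=20

memory[L6] = 10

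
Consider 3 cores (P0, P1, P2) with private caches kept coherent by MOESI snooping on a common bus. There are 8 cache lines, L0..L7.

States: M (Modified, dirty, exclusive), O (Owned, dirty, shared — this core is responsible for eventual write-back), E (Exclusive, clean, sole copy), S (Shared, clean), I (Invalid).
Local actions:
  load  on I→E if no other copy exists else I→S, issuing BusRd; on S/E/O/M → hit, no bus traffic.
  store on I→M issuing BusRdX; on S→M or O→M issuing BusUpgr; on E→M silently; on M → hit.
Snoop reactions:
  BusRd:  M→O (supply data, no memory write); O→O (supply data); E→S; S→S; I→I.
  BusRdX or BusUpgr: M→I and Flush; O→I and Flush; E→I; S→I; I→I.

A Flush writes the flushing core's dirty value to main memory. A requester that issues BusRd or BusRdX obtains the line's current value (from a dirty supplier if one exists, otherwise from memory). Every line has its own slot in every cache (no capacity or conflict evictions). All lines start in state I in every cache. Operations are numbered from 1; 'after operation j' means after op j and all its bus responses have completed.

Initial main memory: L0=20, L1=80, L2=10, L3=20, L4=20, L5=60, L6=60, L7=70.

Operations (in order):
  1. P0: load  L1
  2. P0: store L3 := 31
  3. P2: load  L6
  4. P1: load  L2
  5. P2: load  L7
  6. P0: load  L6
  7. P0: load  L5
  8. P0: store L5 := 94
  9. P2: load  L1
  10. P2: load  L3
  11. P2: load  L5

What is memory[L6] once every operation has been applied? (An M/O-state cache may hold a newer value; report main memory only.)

step 1: P0: load  L1  ⟶  EII  (L1)  txn=BusRd  M[L1]=80
step 2: P0: store L3 := 31  ⟶  MII  (L3)  txn=BusRdX  M[L3]=20
step 3: P2: load  L6  ⟶  IIE  (L6)  txn=BusRd  M[L6]=60
step 4: P1: load  L2  ⟶  IEI  (L2)  txn=BusRd  M[L2]=10
step 5: P2: load  L7  ⟶  IIE  (L7)  txn=BusRd  M[L7]=70
step 6: P0: load  L6  ⟶  SIS  (L6)  txn=BusRd  M[L6]=60
step 7: P0: load  L5  ⟶  EII  (L5)  txn=BusRd  M[L5]=60
step 8: P0: store L5 := 94  ⟶  MII  (L5)  txn=∅  M[L5]=60
step 9: P2: load  L1  ⟶  SIS  (L1)  txn=BusRd  M[L1]=80
step 10: P2: load  L3  ⟶  OIS  (L3)  txn=BusRd  M[L3]=20
step 11: P2: load  L5  ⟶  OIS  (L5)  txn=BusRd  M[L5]=60

memory[L6] = 60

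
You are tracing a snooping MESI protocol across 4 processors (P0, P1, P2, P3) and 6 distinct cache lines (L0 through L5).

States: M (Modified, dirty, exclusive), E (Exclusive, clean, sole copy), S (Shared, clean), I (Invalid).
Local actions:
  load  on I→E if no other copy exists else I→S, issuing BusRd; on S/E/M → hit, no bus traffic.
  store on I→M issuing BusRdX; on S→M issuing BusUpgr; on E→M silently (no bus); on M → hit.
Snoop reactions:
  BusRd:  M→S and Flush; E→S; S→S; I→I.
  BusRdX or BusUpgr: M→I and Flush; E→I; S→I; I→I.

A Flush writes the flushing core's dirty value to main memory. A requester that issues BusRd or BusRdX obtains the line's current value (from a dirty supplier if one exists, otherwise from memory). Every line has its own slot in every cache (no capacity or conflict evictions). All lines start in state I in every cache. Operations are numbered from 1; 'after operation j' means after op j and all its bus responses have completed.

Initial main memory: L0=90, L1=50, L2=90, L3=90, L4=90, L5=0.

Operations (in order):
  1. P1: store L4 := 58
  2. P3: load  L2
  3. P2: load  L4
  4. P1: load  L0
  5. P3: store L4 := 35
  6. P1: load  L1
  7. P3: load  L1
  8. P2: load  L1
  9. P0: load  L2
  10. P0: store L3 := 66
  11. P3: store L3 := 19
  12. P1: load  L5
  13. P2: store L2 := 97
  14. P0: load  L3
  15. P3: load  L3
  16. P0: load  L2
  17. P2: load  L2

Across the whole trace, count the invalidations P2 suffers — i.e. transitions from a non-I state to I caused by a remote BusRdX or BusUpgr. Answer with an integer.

  op1 P1: store L4 := 58 → I/M/I/I on L4; bus BusRdX; mem=90
  op2 P3: load  L2 → I/I/I/E on L2; bus BusRd; mem=90
  op3 P2: load  L4 → I/S/S/I on L4; bus BusRd Flush; mem=58
  op4 P1: load  L0 → I/E/I/I on L0; bus BusRd; mem=90
  op5 P3: store L4 := 35 → I/I/I/M on L4; bus BusRdX; mem=58
  op6 P1: load  L1 → I/E/I/I on L1; bus BusRd; mem=50
  op7 P3: load  L1 → I/S/I/S on L1; bus BusRd; mem=50
  op8 P2: load  L1 → I/S/S/S on L1; bus BusRd; mem=50
  op9 P0: load  L2 → S/I/I/S on L2; bus BusRd; mem=90
  op10 P0: store L3 := 66 → M/I/I/I on L3; bus BusRdX; mem=90
  op11 P3: store L3 := 19 → I/I/I/M on L3; bus BusRdX Flush; mem=66
  op12 P1: load  L5 → I/E/I/I on L5; bus BusRd; mem=0
  op13 P2: store L2 := 97 → I/I/M/I on L2; bus BusRdX; mem=90
  op14 P0: load  L3 → S/I/I/S on L3; bus BusRd Flush; mem=19
  op15 P3: load  L3 → S/I/I/S on L3; bus (none); mem=19
  op16 P0: load  L2 → S/I/S/I on L2; bus BusRd Flush; mem=97
  op17 P2: load  L2 → S/I/S/I on L2; bus (none); mem=97

invalidations = 1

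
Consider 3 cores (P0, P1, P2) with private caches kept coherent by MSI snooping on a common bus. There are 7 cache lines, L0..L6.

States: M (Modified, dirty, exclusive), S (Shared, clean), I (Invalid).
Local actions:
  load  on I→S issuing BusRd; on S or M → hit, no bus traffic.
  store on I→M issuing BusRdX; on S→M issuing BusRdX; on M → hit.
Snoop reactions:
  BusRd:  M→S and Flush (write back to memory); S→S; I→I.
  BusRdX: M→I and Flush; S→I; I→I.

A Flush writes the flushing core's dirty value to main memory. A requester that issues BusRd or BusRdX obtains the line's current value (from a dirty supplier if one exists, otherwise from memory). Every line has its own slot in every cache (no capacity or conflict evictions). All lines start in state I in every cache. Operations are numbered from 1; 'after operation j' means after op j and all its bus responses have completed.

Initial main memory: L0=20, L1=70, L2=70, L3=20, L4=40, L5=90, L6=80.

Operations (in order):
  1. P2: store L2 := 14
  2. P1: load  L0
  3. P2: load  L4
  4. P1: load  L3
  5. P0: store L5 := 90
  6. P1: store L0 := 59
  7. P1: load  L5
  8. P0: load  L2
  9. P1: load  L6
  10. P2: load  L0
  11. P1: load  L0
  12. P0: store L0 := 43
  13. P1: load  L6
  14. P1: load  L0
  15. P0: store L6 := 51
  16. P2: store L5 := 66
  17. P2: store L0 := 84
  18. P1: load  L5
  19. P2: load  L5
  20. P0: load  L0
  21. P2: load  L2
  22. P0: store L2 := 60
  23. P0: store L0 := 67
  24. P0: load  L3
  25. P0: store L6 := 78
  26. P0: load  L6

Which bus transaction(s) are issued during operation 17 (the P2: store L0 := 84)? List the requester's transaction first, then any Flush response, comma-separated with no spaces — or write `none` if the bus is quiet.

step 1: P2: store L2 := 14  ⟶  IIM  (L2)  txn=BusRdX  M[L2]=70
step 2: P1: load  L0  ⟶  ISI  (L0)  txn=BusRd  M[L0]=20
step 3: P2: load  L4  ⟶  IIS  (L4)  txn=BusRd  M[L4]=40
step 4: P1: load  L3  ⟶  ISI  (L3)  txn=BusRd  M[L3]=20
step 5: P0: store L5 := 90  ⟶  MII  (L5)  txn=BusRdX  M[L5]=90
step 6: P1: store L0 := 59  ⟶  IMI  (L0)  txn=BusRdX  M[L0]=20
step 7: P1: load  L5  ⟶  SSI  (L5)  txn=BusRd+Flush  M[L5]=90
step 8: P0: load  L2  ⟶  SIS  (L2)  txn=BusRd+Flush  M[L2]=14
step 9: P1: load  L6  ⟶  ISI  (L6)  txn=BusRd  M[L6]=80
step 10: P2: load  L0  ⟶  ISS  (L0)  txn=BusRd+Flush  M[L0]=59
step 11: P1: load  L0  ⟶  ISS  (L0)  txn=∅  M[L0]=59
step 12: P0: store L0 := 43  ⟶  MII  (L0)  txn=BusRdX  M[L0]=59
step 13: P1: load  L6  ⟶  ISI  (L6)  txn=∅  M[L6]=80
step 14: P1: load  L0  ⟶  SSI  (L0)  txn=BusRd+Flush  M[L0]=43
step 15: P0: store L6 := 51  ⟶  MII  (L6)  txn=BusRdX  M[L6]=80
step 16: P2: store L5 := 66  ⟶  IIM  (L5)  txn=BusRdX  M[L5]=90
step 17: P2: store L0 := 84  ⟶  IIM  (L0)  txn=BusRdX  M[L0]=43
step 18: P1: load  L5  ⟶  ISS  (L5)  txn=BusRd+Flush  M[L5]=66
step 19: P2: load  L5  ⟶  ISS  (L5)  txn=∅  M[L5]=66
step 20: P0: load  L0  ⟶  SIS  (L0)  txn=BusRd+Flush  M[L0]=84
step 21: P2: load  L2  ⟶  SIS  (L2)  txn=∅  M[L2]=14
step 22: P0: store L2 := 60  ⟶  MII  (L2)  txn=BusRdX  M[L2]=14
step 23: P0: store L0 := 67  ⟶  MII  (L0)  txn=BusRdX  M[L0]=84
step 24: P0: load  L3  ⟶  SSI  (L3)  txn=BusRd  M[L3]=20
step 25: P0: store L6 := 78  ⟶  MII  (L6)  txn=∅  M[L6]=80
step 26: P0: load  L6  ⟶  MII  (L6)  txn=∅  M[L6]=80

bus = BusRdX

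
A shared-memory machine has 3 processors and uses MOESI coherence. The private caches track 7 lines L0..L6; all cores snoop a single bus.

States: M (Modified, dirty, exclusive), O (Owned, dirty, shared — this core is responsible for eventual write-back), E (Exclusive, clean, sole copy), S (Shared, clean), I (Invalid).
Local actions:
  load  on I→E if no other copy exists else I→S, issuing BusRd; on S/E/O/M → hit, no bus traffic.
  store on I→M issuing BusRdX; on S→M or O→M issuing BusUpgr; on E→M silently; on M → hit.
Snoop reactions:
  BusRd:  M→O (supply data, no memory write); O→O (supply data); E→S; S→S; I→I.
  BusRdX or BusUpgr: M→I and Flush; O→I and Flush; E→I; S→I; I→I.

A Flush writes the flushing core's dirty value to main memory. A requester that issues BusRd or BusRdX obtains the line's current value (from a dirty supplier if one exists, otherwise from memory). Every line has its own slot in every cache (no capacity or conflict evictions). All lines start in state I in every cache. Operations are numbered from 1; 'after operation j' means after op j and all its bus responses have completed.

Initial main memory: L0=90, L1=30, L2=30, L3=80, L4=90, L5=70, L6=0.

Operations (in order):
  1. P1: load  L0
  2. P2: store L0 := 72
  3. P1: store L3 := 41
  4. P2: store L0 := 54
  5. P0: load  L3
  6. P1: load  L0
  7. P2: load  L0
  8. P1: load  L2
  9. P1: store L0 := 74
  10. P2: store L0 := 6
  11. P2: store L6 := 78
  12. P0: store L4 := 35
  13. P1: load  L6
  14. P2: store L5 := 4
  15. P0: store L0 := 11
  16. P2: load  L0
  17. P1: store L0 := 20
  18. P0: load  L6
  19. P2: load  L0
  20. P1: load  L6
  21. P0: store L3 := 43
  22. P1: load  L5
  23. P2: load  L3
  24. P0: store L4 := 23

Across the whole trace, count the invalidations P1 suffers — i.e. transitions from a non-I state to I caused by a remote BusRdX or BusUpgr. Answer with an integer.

invalidations = 3

  op1 P1: load  L0 → I/E/I on L0; bus BusRd; mem=90
  op2 P2: store L0 := 72 → I/I/M on L0; bus BusRdX; mem=90
  op3 P1: store L3 := 41 → I/M/I on L3; bus BusRdX; mem=80
  op4 P2: store L0 := 54 → I/I/M on L0; bus (none); mem=90
  op5 P0: load  L3 → S/O/I on L3; bus BusRd; mem=80
  op6 P1: load  L0 → I/S/O on L0; bus BusRd; mem=90
  op7 P2: load  L0 → I/S/O on L0; bus (none); mem=90
  op8 P1: load  L2 → I/E/I on L2; bus BusRd; mem=30
  op9 P1: store L0 := 74 → I/M/I on L0; bus BusUpgr Flush; mem=54
  op10 P2: store L0 := 6 → I/I/M on L0; bus BusRdX Flush; mem=74
  op11 P2: store L6 := 78 → I/I/M on L6; bus BusRdX; mem=0
  op12 P0: store L4 := 35 → M/I/I on L4; bus BusRdX; mem=90
  op13 P1: load  L6 → I/S/O on L6; bus BusRd; mem=0
  op14 P2: store L5 := 4 → I/I/M on L5; bus BusRdX; mem=70
  op15 P0: store L0 := 11 → M/I/I on L0; bus BusRdX Flush; mem=6
  op16 P2: load  L0 → O/I/S on L0; bus BusRd; mem=6
  op17 P1: store L0 := 20 → I/M/I on L0; bus BusRdX Flush; mem=11
  op18 P0: load  L6 → S/S/O on L6; bus BusRd; mem=0
  op19 P2: load  L0 → I/O/S on L0; bus BusRd; mem=11
  op20 P1: load  L6 → S/S/O on L6; bus (none); mem=0
  op21 P0: store L3 := 43 → M/I/I on L3; bus BusUpgr Flush; mem=41
  op22 P1: load  L5 → I/S/O on L5; bus BusRd; mem=70
  op23 P2: load  L3 → O/I/S on L3; bus BusRd; mem=41
  op24 P0: store L4 := 23 → M/I/I on L4; bus (none); mem=90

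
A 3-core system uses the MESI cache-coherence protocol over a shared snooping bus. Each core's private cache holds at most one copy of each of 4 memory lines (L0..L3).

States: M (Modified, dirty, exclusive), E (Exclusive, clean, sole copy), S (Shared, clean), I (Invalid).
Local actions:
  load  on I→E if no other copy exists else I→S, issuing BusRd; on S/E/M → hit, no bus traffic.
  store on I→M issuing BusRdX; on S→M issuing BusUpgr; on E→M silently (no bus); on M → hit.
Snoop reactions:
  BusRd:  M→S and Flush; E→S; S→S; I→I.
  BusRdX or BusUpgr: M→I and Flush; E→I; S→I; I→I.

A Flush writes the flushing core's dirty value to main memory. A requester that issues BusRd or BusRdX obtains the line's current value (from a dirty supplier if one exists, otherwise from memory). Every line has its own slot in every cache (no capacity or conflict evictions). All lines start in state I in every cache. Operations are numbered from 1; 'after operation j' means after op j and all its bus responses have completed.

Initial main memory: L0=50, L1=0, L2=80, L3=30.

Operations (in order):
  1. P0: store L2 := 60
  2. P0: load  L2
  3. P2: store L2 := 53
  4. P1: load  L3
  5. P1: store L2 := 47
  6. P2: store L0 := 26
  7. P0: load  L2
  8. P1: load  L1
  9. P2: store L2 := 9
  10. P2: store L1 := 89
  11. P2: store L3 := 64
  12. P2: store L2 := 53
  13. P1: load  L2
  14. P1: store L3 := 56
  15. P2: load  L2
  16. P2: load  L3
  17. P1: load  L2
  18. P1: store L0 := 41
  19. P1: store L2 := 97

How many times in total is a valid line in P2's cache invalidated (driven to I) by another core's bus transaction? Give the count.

invalidations = 4

1. P0: store L2 := 60  bus=[BusRdX]  L2: P0=M P1=I P2=I  mem[L2]=80
2. P0: load  L2  bus=[-]  L2: P0=M P1=I P2=I  mem[L2]=80
3. P2: store L2 := 53  bus=[BusRdX,Flush]  L2: P0=I P1=I P2=M  mem[L2]=60
4. P1: load  L3  bus=[BusRd]  L3: P0=I P1=E P2=I  mem[L3]=30
5. P1: store L2 := 47  bus=[BusRdX,Flush]  L2: P0=I P1=M P2=I  mem[L2]=53
6. P2: store L0 := 26  bus=[BusRdX]  L0: P0=I P1=I P2=M  mem[L0]=50
7. P0: load  L2  bus=[BusRd,Flush]  L2: P0=S P1=S P2=I  mem[L2]=47
8. P1: load  L1  bus=[BusRd]  L1: P0=I P1=E P2=I  mem[L1]=0
9. P2: store L2 := 9  bus=[BusRdX]  L2: P0=I P1=I P2=M  mem[L2]=47
10. P2: store L1 := 89  bus=[BusRdX]  L1: P0=I P1=I P2=M  mem[L1]=0
11. P2: store L3 := 64  bus=[BusRdX]  L3: P0=I P1=I P2=M  mem[L3]=30
12. P2: store L2 := 53  bus=[-]  L2: P0=I P1=I P2=M  mem[L2]=47
13. P1: load  L2  bus=[BusRd,Flush]  L2: P0=I P1=S P2=S  mem[L2]=53
14. P1: store L3 := 56  bus=[BusRdX,Flush]  L3: P0=I P1=M P2=I  mem[L3]=64
15. P2: load  L2  bus=[-]  L2: P0=I P1=S P2=S  mem[L2]=53
16. P2: load  L3  bus=[BusRd,Flush]  L3: P0=I P1=S P2=S  mem[L3]=56
17. P1: load  L2  bus=[-]  L2: P0=I P1=S P2=S  mem[L2]=53
18. P1: store L0 := 41  bus=[BusRdX,Flush]  L0: P0=I P1=M P2=I  mem[L0]=26
19. P1: store L2 := 97  bus=[BusUpgr]  L2: P0=I P1=M P2=I  mem[L2]=53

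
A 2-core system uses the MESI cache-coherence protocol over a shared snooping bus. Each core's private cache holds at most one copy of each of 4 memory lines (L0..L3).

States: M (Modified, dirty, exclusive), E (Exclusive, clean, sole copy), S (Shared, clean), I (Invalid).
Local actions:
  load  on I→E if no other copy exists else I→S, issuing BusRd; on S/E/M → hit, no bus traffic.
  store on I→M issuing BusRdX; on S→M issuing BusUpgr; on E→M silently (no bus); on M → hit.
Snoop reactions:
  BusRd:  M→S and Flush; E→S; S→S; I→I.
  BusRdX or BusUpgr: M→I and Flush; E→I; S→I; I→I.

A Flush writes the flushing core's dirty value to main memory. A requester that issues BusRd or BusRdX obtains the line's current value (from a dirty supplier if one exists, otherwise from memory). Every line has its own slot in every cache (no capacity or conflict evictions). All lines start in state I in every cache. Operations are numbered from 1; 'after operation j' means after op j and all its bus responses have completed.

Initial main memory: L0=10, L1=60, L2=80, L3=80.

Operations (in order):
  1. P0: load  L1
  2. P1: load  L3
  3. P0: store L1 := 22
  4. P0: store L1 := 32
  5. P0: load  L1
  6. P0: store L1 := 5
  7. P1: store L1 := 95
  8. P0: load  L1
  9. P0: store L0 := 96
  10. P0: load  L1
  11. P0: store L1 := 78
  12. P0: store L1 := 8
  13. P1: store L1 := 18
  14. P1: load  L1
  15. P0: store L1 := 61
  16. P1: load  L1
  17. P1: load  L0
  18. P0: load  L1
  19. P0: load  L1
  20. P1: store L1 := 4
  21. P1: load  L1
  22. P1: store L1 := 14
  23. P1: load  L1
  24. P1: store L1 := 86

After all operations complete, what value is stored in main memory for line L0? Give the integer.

memory[L0] = 96

  op1 P0: load  L1 → E/I on L1; bus BusRd; mem=60
  op2 P1: load  L3 → I/E on L3; bus BusRd; mem=80
  op3 P0: store L1 := 22 → M/I on L1; bus (none); mem=60
  op4 P0: store L1 := 32 → M/I on L1; bus (none); mem=60
  op5 P0: load  L1 → M/I on L1; bus (none); mem=60
  op6 P0: store L1 := 5 → M/I on L1; bus (none); mem=60
  op7 P1: store L1 := 95 → I/M on L1; bus BusRdX Flush; mem=5
  op8 P0: load  L1 → S/S on L1; bus BusRd Flush; mem=95
  op9 P0: store L0 := 96 → M/I on L0; bus BusRdX; mem=10
  op10 P0: load  L1 → S/S on L1; bus (none); mem=95
  op11 P0: store L1 := 78 → M/I on L1; bus BusUpgr; mem=95
  op12 P0: store L1 := 8 → M/I on L1; bus (none); mem=95
  op13 P1: store L1 := 18 → I/M on L1; bus BusRdX Flush; mem=8
  op14 P1: load  L1 → I/M on L1; bus (none); mem=8
  op15 P0: store L1 := 61 → M/I on L1; bus BusRdX Flush; mem=18
  op16 P1: load  L1 → S/S on L1; bus BusRd Flush; mem=61
  op17 P1: load  L0 → S/S on L0; bus BusRd Flush; mem=96
  op18 P0: load  L1 → S/S on L1; bus (none); mem=61
  op19 P0: load  L1 → S/S on L1; bus (none); mem=61
  op20 P1: store L1 := 4 → I/M on L1; bus BusUpgr; mem=61
  op21 P1: load  L1 → I/M on L1; bus (none); mem=61
  op22 P1: store L1 := 14 → I/M on L1; bus (none); mem=61
  op23 P1: load  L1 → I/M on L1; bus (none); mem=61
  op24 P1: store L1 := 86 → I/M on L1; bus (none); mem=61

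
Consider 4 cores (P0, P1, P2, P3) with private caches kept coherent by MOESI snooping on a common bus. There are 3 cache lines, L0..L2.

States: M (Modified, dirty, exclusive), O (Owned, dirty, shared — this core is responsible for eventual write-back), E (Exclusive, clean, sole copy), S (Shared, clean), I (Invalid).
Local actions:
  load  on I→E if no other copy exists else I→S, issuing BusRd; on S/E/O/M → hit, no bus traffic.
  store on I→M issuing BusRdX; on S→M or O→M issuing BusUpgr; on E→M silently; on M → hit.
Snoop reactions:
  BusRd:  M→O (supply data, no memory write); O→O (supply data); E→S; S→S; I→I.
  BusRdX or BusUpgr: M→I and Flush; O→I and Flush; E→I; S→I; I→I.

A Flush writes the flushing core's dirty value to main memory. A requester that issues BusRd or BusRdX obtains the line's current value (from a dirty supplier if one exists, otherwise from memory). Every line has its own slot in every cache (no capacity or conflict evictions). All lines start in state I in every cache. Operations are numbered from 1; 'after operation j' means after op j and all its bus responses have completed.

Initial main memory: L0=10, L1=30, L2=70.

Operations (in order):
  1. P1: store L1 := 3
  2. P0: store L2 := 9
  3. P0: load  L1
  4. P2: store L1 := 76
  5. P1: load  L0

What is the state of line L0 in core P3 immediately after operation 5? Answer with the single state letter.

state = I

[1] P1: store L1 := 3 | P0:I, P1:M(3), P2:I, P3:I | bus: BusRdX
[2] P0: store L2 := 9 | P0:M(9), P1:I, P2:I, P3:I | bus: BusRdX
[3] P0: load  L1 | P0:S(3), P1:O(3), P2:I, P3:I | bus: BusRd
[4] P2: store L1 := 76 | P0:I, P1:I, P2:M(76), P3:I | bus: BusRdX,Flush
[5] P1: load  L0 | P0:I, P1:E(10), P2:I, P3:I | bus: BusRd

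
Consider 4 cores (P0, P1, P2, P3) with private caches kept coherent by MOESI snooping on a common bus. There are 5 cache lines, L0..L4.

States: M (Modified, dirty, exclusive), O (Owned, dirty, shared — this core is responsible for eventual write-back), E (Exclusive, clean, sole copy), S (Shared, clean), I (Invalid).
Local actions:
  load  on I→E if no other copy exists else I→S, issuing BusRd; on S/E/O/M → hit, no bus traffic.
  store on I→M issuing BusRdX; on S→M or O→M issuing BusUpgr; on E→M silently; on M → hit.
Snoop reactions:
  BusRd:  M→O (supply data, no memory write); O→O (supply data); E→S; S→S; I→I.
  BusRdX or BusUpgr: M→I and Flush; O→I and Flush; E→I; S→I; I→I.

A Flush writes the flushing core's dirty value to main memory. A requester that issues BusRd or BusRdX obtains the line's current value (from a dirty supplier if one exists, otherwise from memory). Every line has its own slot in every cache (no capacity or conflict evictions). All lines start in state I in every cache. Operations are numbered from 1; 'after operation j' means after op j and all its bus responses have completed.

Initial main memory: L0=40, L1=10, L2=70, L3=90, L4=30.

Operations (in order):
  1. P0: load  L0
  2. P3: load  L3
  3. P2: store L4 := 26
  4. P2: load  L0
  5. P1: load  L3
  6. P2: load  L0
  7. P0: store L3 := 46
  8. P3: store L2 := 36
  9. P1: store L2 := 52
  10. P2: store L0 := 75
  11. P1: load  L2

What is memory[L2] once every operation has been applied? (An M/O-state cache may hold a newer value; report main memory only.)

1. P0: load  L0  bus=[BusRd]  L0: P0=E P1=I P2=I P3=I  mem[L0]=40
2. P3: load  L3  bus=[BusRd]  L3: P0=I P1=I P2=I P3=E  mem[L3]=90
3. P2: store L4 := 26  bus=[BusRdX]  L4: P0=I P1=I P2=M P3=I  mem[L4]=30
4. P2: load  L0  bus=[BusRd]  L0: P0=S P1=I P2=S P3=I  mem[L0]=40
5. P1: load  L3  bus=[BusRd]  L3: P0=I P1=S P2=I P3=S  mem[L3]=90
6. P2: load  L0  bus=[-]  L0: P0=S P1=I P2=S P3=I  mem[L0]=40
7. P0: store L3 := 46  bus=[BusRdX]  L3: P0=M P1=I P2=I P3=I  mem[L3]=90
8. P3: store L2 := 36  bus=[BusRdX]  L2: P0=I P1=I P2=I P3=M  mem[L2]=70
9. P1: store L2 := 52  bus=[BusRdX,Flush]  L2: P0=I P1=M P2=I P3=I  mem[L2]=36
10. P2: store L0 := 75  bus=[BusUpgr]  L0: P0=I P1=I P2=M P3=I  mem[L0]=40
11. P1: load  L2  bus=[-]  L2: P0=I P1=M P2=I P3=I  mem[L2]=36

memory[L2] = 36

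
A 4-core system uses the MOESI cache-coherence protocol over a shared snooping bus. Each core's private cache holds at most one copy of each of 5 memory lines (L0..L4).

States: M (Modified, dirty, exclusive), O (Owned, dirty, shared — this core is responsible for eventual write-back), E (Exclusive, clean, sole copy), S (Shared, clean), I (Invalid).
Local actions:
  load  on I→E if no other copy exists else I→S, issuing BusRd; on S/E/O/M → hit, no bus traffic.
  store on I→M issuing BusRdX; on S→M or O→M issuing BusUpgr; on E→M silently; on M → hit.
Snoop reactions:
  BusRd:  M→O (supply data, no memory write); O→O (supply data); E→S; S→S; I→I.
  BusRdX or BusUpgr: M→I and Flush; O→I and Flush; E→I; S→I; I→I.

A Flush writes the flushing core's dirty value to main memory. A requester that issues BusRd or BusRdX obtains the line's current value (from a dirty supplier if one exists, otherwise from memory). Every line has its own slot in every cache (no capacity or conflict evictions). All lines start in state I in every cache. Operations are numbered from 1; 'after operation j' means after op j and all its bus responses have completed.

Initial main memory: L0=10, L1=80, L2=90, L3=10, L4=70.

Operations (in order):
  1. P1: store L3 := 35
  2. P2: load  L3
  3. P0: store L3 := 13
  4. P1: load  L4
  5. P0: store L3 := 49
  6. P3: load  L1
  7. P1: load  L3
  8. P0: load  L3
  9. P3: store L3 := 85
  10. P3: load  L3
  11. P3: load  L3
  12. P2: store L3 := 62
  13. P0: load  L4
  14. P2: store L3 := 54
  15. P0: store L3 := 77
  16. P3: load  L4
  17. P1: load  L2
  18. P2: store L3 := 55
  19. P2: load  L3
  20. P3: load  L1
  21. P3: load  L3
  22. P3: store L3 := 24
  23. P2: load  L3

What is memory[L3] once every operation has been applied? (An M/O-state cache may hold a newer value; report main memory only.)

memory[L3] = 55

  op1 P1: store L3 := 35 → I/M/I/I on L3; bus BusRdX; mem=10
  op2 P2: load  L3 → I/O/S/I on L3; bus BusRd; mem=10
  op3 P0: store L3 := 13 → M/I/I/I on L3; bus BusRdX Flush; mem=35
  op4 P1: load  L4 → I/E/I/I on L4; bus BusRd; mem=70
  op5 P0: store L3 := 49 → M/I/I/I on L3; bus (none); mem=35
  op6 P3: load  L1 → I/I/I/E on L1; bus BusRd; mem=80
  op7 P1: load  L3 → O/S/I/I on L3; bus BusRd; mem=35
  op8 P0: load  L3 → O/S/I/I on L3; bus (none); mem=35
  op9 P3: store L3 := 85 → I/I/I/M on L3; bus BusRdX Flush; mem=49
  op10 P3: load  L3 → I/I/I/M on L3; bus (none); mem=49
  op11 P3: load  L3 → I/I/I/M on L3; bus (none); mem=49
  op12 P2: store L3 := 62 → I/I/M/I on L3; bus BusRdX Flush; mem=85
  op13 P0: load  L4 → S/S/I/I on L4; bus BusRd; mem=70
  op14 P2: store L3 := 54 → I/I/M/I on L3; bus (none); mem=85
  op15 P0: store L3 := 77 → M/I/I/I on L3; bus BusRdX Flush; mem=54
  op16 P3: load  L4 → S/S/I/S on L4; bus BusRd; mem=70
  op17 P1: load  L2 → I/E/I/I on L2; bus BusRd; mem=90
  op18 P2: store L3 := 55 → I/I/M/I on L3; bus BusRdX Flush; mem=77
  op19 P2: load  L3 → I/I/M/I on L3; bus (none); mem=77
  op20 P3: load  L1 → I/I/I/E on L1; bus (none); mem=80
  op21 P3: load  L3 → I/I/O/S on L3; bus BusRd; mem=77
  op22 P3: store L3 := 24 → I/I/I/M on L3; bus BusUpgr Flush; mem=55
  op23 P2: load  L3 → I/I/S/O on L3; bus BusRd; mem=55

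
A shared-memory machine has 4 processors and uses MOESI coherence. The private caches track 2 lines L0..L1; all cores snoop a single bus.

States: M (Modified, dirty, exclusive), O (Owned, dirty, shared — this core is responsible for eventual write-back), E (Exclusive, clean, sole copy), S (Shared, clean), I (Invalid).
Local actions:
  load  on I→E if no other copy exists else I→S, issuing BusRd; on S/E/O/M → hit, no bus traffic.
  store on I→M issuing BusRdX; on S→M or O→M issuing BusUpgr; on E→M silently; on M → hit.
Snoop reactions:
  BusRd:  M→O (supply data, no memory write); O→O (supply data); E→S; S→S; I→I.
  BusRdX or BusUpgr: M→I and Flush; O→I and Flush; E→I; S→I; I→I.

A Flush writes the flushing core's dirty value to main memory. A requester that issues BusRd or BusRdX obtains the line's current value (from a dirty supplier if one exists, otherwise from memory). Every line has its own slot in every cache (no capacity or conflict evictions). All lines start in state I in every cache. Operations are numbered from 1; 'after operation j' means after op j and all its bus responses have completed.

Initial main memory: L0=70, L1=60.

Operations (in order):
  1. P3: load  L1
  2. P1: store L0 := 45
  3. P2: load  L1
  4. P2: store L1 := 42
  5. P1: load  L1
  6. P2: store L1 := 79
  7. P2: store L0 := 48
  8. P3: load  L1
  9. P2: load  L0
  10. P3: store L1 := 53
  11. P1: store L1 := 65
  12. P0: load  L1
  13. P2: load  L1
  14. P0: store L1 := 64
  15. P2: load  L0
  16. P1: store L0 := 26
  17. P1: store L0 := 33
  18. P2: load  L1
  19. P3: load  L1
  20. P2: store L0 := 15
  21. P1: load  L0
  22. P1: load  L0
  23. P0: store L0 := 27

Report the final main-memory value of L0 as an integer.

1. P3: load  L1  bus=[BusRd]  L1: P0=I P1=I P2=I P3=E  mem[L1]=60
2. P1: store L0 := 45  bus=[BusRdX]  L0: P0=I P1=M P2=I P3=I  mem[L0]=70
3. P2: load  L1  bus=[BusRd]  L1: P0=I P1=I P2=S P3=S  mem[L1]=60
4. P2: store L1 := 42  bus=[BusUpgr]  L1: P0=I P1=I P2=M P3=I  mem[L1]=60
5. P1: load  L1  bus=[BusRd]  L1: P0=I P1=S P2=O P3=I  mem[L1]=60
6. P2: store L1 := 79  bus=[BusUpgr]  L1: P0=I P1=I P2=M P3=I  mem[L1]=60
7. P2: store L0 := 48  bus=[BusRdX,Flush]  L0: P0=I P1=I P2=M P3=I  mem[L0]=45
8. P3: load  L1  bus=[BusRd]  L1: P0=I P1=I P2=O P3=S  mem[L1]=60
9. P2: load  L0  bus=[-]  L0: P0=I P1=I P2=M P3=I  mem[L0]=45
10. P3: store L1 := 53  bus=[BusUpgr,Flush]  L1: P0=I P1=I P2=I P3=M  mem[L1]=79
11. P1: store L1 := 65  bus=[BusRdX,Flush]  L1: P0=I P1=M P2=I P3=I  mem[L1]=53
12. P0: load  L1  bus=[BusRd]  L1: P0=S P1=O P2=I P3=I  mem[L1]=53
13. P2: load  L1  bus=[BusRd]  L1: P0=S P1=O P2=S P3=I  mem[L1]=53
14. P0: store L1 := 64  bus=[BusUpgr,Flush]  L1: P0=M P1=I P2=I P3=I  mem[L1]=65
15. P2: load  L0  bus=[-]  L0: P0=I P1=I P2=M P3=I  mem[L0]=45
16. P1: store L0 := 26  bus=[BusRdX,Flush]  L0: P0=I P1=M P2=I P3=I  mem[L0]=48
17. P1: store L0 := 33  bus=[-]  L0: P0=I P1=M P2=I P3=I  mem[L0]=48
18. P2: load  L1  bus=[BusRd]  L1: P0=O P1=I P2=S P3=I  mem[L1]=65
19. P3: load  L1  bus=[BusRd]  L1: P0=O P1=I P2=S P3=S  mem[L1]=65
20. P2: store L0 := 15  bus=[BusRdX,Flush]  L0: P0=I P1=I P2=M P3=I  mem[L0]=33
21. P1: load  L0  bus=[BusRd]  L0: P0=I P1=S P2=O P3=I  mem[L0]=33
22. P1: load  L0  bus=[-]  L0: P0=I P1=S P2=O P3=I  mem[L0]=33
23. P0: store L0 := 27  bus=[BusRdX,Flush]  L0: P0=M P1=I P2=I P3=I  mem[L0]=15

memory[L0] = 15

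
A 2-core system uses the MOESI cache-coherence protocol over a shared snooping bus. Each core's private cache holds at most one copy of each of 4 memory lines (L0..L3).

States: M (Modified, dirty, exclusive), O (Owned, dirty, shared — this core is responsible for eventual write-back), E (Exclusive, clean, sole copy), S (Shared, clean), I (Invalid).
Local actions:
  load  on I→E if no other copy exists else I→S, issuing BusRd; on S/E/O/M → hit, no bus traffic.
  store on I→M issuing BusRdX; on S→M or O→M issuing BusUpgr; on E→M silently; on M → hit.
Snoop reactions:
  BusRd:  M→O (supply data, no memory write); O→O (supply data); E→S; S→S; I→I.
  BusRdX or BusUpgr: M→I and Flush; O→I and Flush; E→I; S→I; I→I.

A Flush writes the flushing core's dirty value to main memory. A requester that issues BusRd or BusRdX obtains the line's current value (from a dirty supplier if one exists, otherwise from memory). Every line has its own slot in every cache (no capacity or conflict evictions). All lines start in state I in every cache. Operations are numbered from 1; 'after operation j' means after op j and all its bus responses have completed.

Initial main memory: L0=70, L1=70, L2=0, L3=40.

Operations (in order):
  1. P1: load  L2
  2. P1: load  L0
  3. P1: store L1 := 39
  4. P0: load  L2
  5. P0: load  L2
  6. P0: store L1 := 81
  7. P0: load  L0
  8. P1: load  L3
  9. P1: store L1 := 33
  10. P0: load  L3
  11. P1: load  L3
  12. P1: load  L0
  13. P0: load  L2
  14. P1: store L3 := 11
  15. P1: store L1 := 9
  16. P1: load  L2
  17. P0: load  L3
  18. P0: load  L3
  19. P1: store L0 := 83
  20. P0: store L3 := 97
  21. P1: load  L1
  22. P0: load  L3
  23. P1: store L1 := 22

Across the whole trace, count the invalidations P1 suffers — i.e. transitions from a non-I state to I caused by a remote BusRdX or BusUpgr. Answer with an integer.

1. P1: load  L2  bus=[BusRd]  L2: P0=I P1=E  mem[L2]=0
2. P1: load  L0  bus=[BusRd]  L0: P0=I P1=E  mem[L0]=70
3. P1: store L1 := 39  bus=[BusRdX]  L1: P0=I P1=M  mem[L1]=70
4. P0: load  L2  bus=[BusRd]  L2: P0=S P1=S  mem[L2]=0
5. P0: load  L2  bus=[-]  L2: P0=S P1=S  mem[L2]=0
6. P0: store L1 := 81  bus=[BusRdX,Flush]  L1: P0=M P1=I  mem[L1]=39
7. P0: load  L0  bus=[BusRd]  L0: P0=S P1=S  mem[L0]=70
8. P1: load  L3  bus=[BusRd]  L3: P0=I P1=E  mem[L3]=40
9. P1: store L1 := 33  bus=[BusRdX,Flush]  L1: P0=I P1=M  mem[L1]=81
10. P0: load  L3  bus=[BusRd]  L3: P0=S P1=S  mem[L3]=40
11. P1: load  L3  bus=[-]  L3: P0=S P1=S  mem[L3]=40
12. P1: load  L0  bus=[-]  L0: P0=S P1=S  mem[L0]=70
13. P0: load  L2  bus=[-]  L2: P0=S P1=S  mem[L2]=0
14. P1: store L3 := 11  bus=[BusUpgr]  L3: P0=I P1=M  mem[L3]=40
15. P1: store L1 := 9  bus=[-]  L1: P0=I P1=M  mem[L1]=81
16. P1: load  L2  bus=[-]  L2: P0=S P1=S  mem[L2]=0
17. P0: load  L3  bus=[BusRd]  L3: P0=S P1=O  mem[L3]=40
18. P0: load  L3  bus=[-]  L3: P0=S P1=O  mem[L3]=40
19. P1: store L0 := 83  bus=[BusUpgr]  L0: P0=I P1=M  mem[L0]=70
20. P0: store L3 := 97  bus=[BusUpgr,Flush]  L3: P0=M P1=I  mem[L3]=11
21. P1: load  L1  bus=[-]  L1: P0=I P1=M  mem[L1]=81
22. P0: load  L3  bus=[-]  L3: P0=M P1=I  mem[L3]=11
23. P1: store L1 := 22  bus=[-]  L1: P0=I P1=M  mem[L1]=81

invalidations = 2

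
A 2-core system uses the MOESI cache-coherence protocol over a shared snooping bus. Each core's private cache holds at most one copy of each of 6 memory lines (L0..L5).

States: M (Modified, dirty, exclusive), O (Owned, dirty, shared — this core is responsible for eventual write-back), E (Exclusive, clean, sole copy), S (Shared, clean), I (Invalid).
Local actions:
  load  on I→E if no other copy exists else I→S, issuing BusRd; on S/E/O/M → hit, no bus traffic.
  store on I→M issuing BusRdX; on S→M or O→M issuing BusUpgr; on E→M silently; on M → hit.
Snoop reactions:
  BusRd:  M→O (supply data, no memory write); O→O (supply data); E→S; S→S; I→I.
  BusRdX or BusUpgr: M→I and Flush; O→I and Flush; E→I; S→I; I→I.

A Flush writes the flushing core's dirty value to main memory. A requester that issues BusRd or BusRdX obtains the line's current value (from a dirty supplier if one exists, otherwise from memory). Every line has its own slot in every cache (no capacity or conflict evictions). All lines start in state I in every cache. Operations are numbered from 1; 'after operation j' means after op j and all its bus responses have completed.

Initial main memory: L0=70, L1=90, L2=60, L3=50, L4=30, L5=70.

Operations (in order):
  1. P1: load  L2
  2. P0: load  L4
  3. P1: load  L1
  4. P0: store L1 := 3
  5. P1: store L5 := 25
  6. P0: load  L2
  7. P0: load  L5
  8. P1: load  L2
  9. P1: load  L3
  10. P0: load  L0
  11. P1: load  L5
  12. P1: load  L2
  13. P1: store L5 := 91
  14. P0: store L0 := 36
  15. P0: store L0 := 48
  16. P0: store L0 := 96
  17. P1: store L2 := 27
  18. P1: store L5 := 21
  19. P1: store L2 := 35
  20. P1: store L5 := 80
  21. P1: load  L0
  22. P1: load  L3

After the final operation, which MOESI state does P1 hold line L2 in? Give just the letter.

step 1: P1: load  L2  ⟶  IE  (L2)  txn=BusRd  M[L2]=60
step 2: P0: load  L4  ⟶  EI  (L4)  txn=BusRd  M[L4]=30
step 3: P1: load  L1  ⟶  IE  (L1)  txn=BusRd  M[L1]=90
step 4: P0: store L1 := 3  ⟶  MI  (L1)  txn=BusRdX  M[L1]=90
step 5: P1: store L5 := 25  ⟶  IM  (L5)  txn=BusRdX  M[L5]=70
step 6: P0: load  L2  ⟶  SS  (L2)  txn=BusRd  M[L2]=60
step 7: P0: load  L5  ⟶  SO  (L5)  txn=BusRd  M[L5]=70
step 8: P1: load  L2  ⟶  SS  (L2)  txn=∅  M[L2]=60
step 9: P1: load  L3  ⟶  IE  (L3)  txn=BusRd  M[L3]=50
step 10: P0: load  L0  ⟶  EI  (L0)  txn=BusRd  M[L0]=70
step 11: P1: load  L5  ⟶  SO  (L5)  txn=∅  M[L5]=70
step 12: P1: load  L2  ⟶  SS  (L2)  txn=∅  M[L2]=60
step 13: P1: store L5 := 91  ⟶  IM  (L5)  txn=BusUpgr  M[L5]=70
step 14: P0: store L0 := 36  ⟶  MI  (L0)  txn=∅  M[L0]=70
step 15: P0: store L0 := 48  ⟶  MI  (L0)  txn=∅  M[L0]=70
step 16: P0: store L0 := 96  ⟶  MI  (L0)  txn=∅  M[L0]=70
step 17: P1: store L2 := 27  ⟶  IM  (L2)  txn=BusUpgr  M[L2]=60
step 18: P1: store L5 := 21  ⟶  IM  (L5)  txn=∅  M[L5]=70
step 19: P1: store L2 := 35  ⟶  IM  (L2)  txn=∅  M[L2]=60
step 20: P1: store L5 := 80  ⟶  IM  (L5)  txn=∅  M[L5]=70
step 21: P1: load  L0  ⟶  OS  (L0)  txn=BusRd  M[L0]=70
step 22: P1: load  L3  ⟶  IE  (L3)  txn=∅  M[L3]=50

state = M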